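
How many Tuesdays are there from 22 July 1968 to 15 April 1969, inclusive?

39

22 July 1968 is a Monday.
That's 268 days from start to end, counting both.
268 = 7 × 38 + 2, so there are 38 full weeks plus 2 extra days.
Each full week contributes one Tuesday: 38 so far.
The 2 extra days are Mon, Tue — 1 of them qualifies.
Total: 38 + 1 = 39.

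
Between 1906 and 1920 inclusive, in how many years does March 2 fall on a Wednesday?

Day of week of March 2 in each year:
1906: Fri, 1907: Sat, 1908: Mon, 1909: Tue, 1910: Wed ✓, 1911: Thu, 1912: Sat, 1913: Sun, 1914: Mon, 1915: Tue, 1916: Thu, 1917: Fri, 1918: Sat, 1919: Sun, 1920: Tue
Wednesdays: 1910.

1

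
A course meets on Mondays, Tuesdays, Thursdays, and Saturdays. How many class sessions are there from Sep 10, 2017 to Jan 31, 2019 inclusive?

Sep 10, 2017 is a Sunday.
That's 509 days from start to end, counting both.
509 = 7 × 72 + 5, so there are 72 full weeks plus 5 extra days.
Each full week contributes 4 days from the set (Mon, Tue, Thu, Sat): 72 × 4 = 288.
The 5 extra days are Sun, Mon, Tue, Wed, Thu — 3 of them qualify.
Total: 288 + 3 = 291.

291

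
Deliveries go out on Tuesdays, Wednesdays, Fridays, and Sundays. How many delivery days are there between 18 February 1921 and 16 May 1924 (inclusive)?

18 February 1921 is a Friday.
That's 1184 days from start to end, counting both.
1184 = 7 × 169 + 1, so there are 169 full weeks plus 1 extra day.
Each full week contributes 4 days from the set (Tue, Wed, Fri, Sun): 169 × 4 = 676.
The 1 extra day is Fri — 1 of them qualifies.
Total: 676 + 1 = 677.

677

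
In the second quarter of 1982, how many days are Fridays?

13

1 April 1982 is a Thursday.
From 1 April 1982 to 30 June 1982 is 91 days inclusive.
91 = 7 × 13, so the span is exactly 13 full weeks.
Each full week contributes one Friday: 13 so far.
Total: 13.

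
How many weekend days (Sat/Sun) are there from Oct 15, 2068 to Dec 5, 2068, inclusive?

14

Oct 15, 2068 is a Monday.
From Oct 15, 2068 to Dec 5, 2068 is 52 days inclusive.
52 = 7 × 7 + 3, so there are 7 full weeks plus 3 extra days.
Each full week contributes 2 weekend days (Sat, Sun): 7 × 2 = 14.
The 3 extra days are Mon, Tue, Wed — none qualify.
Total: 14 + 0 = 14.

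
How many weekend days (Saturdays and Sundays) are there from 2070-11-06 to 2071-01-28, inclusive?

2070-11-06 is a Thursday.
That's 84 days from start to end, counting both.
84 = 7 × 12, so the span is exactly 12 full weeks.
Each full week contributes 2 weekend days (Sat, Sun): 12 × 2 = 24.

24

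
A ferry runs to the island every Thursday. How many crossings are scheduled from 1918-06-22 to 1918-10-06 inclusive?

15 Thursdays

1918-06-22 is a Saturday.
From 1918-06-22 to 1918-10-06 is 107 days inclusive.
107 = 7 × 15 + 2, so there are 15 full weeks plus 2 extra days.
Each full week contributes one Thursday: 15 so far.
The 2 extra days are Sat, Sun — none qualify.
Total: 15 + 0 = 15.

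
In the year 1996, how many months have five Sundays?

A month has five Sundays exactly when Sunday falls within its first (length − 28) days.
Jan: 31 days, starts Mon → 5 of Mon, Tue, Wed
Feb: 29 days, starts Thu → 5 of Thu
Mar: 31 days, starts Fri → 5 of Fri, Sat, Sun ✓
Apr: 30 days, starts Mon → 5 of Mon, Tue
May: 31 days, starts Wed → 5 of Wed, Thu, Fri
Jun: 30 days, starts Sat → 5 of Sat, Sun ✓
Jul: 31 days, starts Mon → 5 of Mon, Tue, Wed
Aug: 31 days, starts Thu → 5 of Thu, Fri, Sat
Sep: 30 days, starts Sun → 5 of Sun, Mon ✓
Oct: 31 days, starts Tue → 5 of Tue, Wed, Thu
Nov: 30 days, starts Fri → 5 of Fri, Sat
Dec: 31 days, starts Sun → 5 of Sun, Mon, Tue ✓
Months with five Sundays: Mar, Jun, Sep, Dec.

4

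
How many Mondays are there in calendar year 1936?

52

January 1, 1936 is a Wednesday.
From January 1, 1936 to December 31, 1936 is 366 days inclusive.
366 = 7 × 52 + 2, so there are 52 full weeks plus 2 extra days.
Each full week contributes one Monday: 52 so far.
The 2 extra days are Wednesday, Thursday — none qualify.
Total: 52 + 0 = 52.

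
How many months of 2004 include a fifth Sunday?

4

A month has five Sundays exactly when Sunday falls within its first (length − 28) days.
Jan: 31 days, starts Thu → 5 of Thu, Fri, Sat
Feb: 29 days, starts Sun → 5 of Sun ✓
Mar: 31 days, starts Mon → 5 of Mon, Tue, Wed
Apr: 30 days, starts Thu → 5 of Thu, Fri
May: 31 days, starts Sat → 5 of Sat, Sun, Mon ✓
Jun: 30 days, starts Tue → 5 of Tue, Wed
Jul: 31 days, starts Thu → 5 of Thu, Fri, Sat
Aug: 31 days, starts Sun → 5 of Sun, Mon, Tue ✓
Sep: 30 days, starts Wed → 5 of Wed, Thu
Oct: 31 days, starts Fri → 5 of Fri, Sat, Sun ✓
Nov: 30 days, starts Mon → 5 of Mon, Tue
Dec: 31 days, starts Wed → 5 of Wed, Thu, Fri
Months with five Sundays: Feb, May, Aug, Oct.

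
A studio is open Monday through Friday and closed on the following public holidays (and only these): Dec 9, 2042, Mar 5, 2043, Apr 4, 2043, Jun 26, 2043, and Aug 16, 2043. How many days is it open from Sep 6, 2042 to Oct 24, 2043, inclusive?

292 business days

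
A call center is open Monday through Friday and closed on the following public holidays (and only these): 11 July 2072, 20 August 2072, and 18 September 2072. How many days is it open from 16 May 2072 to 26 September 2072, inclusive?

16 May 2072 is a Monday.
From 16 May 2072 to 26 September 2072 is 134 days inclusive.
134 = 7 × 19 + 1, so there are 19 full weeks plus 1 extra day.
Each full week contributes 5 weekdays (Mon–Fri): 19 × 5 = 95.
The 1 extra day is Mon — 1 of them qualifies.
Total: 95 + 1 = 96.
Holidays: 11 July 2072 (Mon); 20 August 2072 (Sat); 18 September 2072 (Sun).
1 of the 3 holidays fall on weekdays; the rest are weekends and were already excluded.
Business days: 96 − 1 = 95.

95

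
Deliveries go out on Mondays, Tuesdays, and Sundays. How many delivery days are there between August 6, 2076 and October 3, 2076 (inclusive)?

August 6, 2076 is a Thursday.
The range spans 59 days (inclusive of both endpoints).
59 = 7 × 8 + 3, so there are 8 full weeks plus 3 extra days.
Each full week contributes 3 days from the set (Mon, Tue, Sun): 8 × 3 = 24.
The 3 extra days are Thu, Fri, Sat — none qualify.
Total: 24 + 0 = 24.

24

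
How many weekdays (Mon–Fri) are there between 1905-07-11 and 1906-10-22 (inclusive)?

1905-07-11 is a Tuesday.
That's 469 days from start to end, counting both.
469 = 7 × 67, so the span is exactly 67 full weeks.
Each full week contributes 5 weekdays (Mon–Fri): 67 × 5 = 335.
Total: 335.

335 weekdays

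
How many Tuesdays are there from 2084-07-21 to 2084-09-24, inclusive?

9

2084-07-21 is a Friday.
That's 66 days from start to end, counting both.
66 = 7 × 9 + 3, so there are 9 full weeks plus 3 extra days.
Each full week contributes one Tuesday: 9 so far.
The 3 extra days are Friday, Saturday, Sunday — none qualify.
Total: 9 + 0 = 9.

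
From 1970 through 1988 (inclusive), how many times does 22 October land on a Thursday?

Day of week of October 22 in each year:
1970: Thu ✓, 1971: Fri, 1972: Sun, 1973: Mon, 1974: Tue, 1975: Wed, 1976: Fri, 1977: Sat, 1978: Sun, 1979: Mon, 1980: Wed, 1981: Thu ✓, 1982: Fri, 1983: Sat, 1984: Mon, 1985: Tue, 1986: Wed, 1987: Thu ✓, 1988: Sat
Thursdays: 1970, 1981, 1987.

3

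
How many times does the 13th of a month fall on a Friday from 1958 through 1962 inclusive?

Friday-the-13ths by year:
1958: Jun
1959: Feb, Mar, Nov
1960: May
1961: Jan, Oct
1962: Apr, Jul

9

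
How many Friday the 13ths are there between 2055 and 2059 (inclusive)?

Friday-the-13ths by year:
2055: Aug
2056: Oct
2057: Apr, Jul
2058: Sep, Dec
2059: Jun

7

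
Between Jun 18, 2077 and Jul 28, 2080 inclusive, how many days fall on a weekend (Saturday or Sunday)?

326

Jun 18, 2077 is a Friday.
From Jun 18, 2077 to Jul 28, 2080 is 1137 days inclusive.
1137 = 7 × 162 + 3, so there are 162 full weeks plus 3 extra days.
Each full week contributes 2 weekend days (Sat, Sun): 162 × 2 = 324.
The 3 extra days are Friday, Saturday, Sunday — 2 of them qualify.
Total: 324 + 2 = 326.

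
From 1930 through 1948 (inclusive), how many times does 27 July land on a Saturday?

3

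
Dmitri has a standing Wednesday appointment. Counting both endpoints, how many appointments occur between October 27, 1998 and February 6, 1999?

15 Wednesdays

October 27, 1998 is a Tuesday.
From October 27, 1998 to February 6, 1999 is 103 days inclusive.
103 = 7 × 14 + 5, so there are 14 full weeks plus 5 extra days.
Each full week contributes one Wednesday: 14 so far.
The 5 extra days are Tuesday, Wednesday, Thursday, Friday, Saturday — 1 of them qualifies.
Total: 14 + 1 = 15.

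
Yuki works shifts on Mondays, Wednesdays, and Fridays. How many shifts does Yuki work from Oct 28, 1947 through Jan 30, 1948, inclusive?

Oct 28, 1947 is a Tuesday.
From Oct 28, 1947 to Jan 30, 1948 is 95 days inclusive.
95 = 7 × 13 + 4, so there are 13 full weeks plus 4 extra days.
Each full week contributes 3 days from the set (Mon, Wed, Fri): 13 × 3 = 39.
The 4 extra days are Tue, Wed, Thu, Fri — 2 of them qualify.
Total: 39 + 2 = 41.

41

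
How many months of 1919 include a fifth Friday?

A month has five Fridays exactly when Friday falls within its first (length − 28) days.
Jan: 31 days, starts Wed → 5 of Wed, Thu, Fri ✓
Feb: 28 days, starts Sat → 5 of (none)
Mar: 31 days, starts Sat → 5 of Sat, Sun, Mon
Apr: 30 days, starts Tue → 5 of Tue, Wed
May: 31 days, starts Thu → 5 of Thu, Fri, Sat ✓
Jun: 30 days, starts Sun → 5 of Sun, Mon
Jul: 31 days, starts Tue → 5 of Tue, Wed, Thu
Aug: 31 days, starts Fri → 5 of Fri, Sat, Sun ✓
Sep: 30 days, starts Mon → 5 of Mon, Tue
Oct: 31 days, starts Wed → 5 of Wed, Thu, Fri ✓
Nov: 30 days, starts Sat → 5 of Sat, Sun
Dec: 31 days, starts Mon → 5 of Mon, Tue, Wed
Months with five Fridays: Jan, May, Aug, Oct.

4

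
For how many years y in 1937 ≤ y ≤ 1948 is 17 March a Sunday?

Day of week of March 17 in each year:
1937: Wed, 1938: Thu, 1939: Fri, 1940: Sun ✓, 1941: Mon, 1942: Tue, 1943: Wed, 1944: Fri, 1945: Sat, 1946: Sun ✓, 1947: Mon, 1948: Wed
Sundays: 1940, 1946.

2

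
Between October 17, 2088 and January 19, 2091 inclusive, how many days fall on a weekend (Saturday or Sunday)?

October 17, 2088 is a Sunday.
From October 17, 2088 to January 19, 2091 is 825 days inclusive.
825 = 7 × 117 + 6, so there are 117 full weeks plus 6 extra days.
Each full week contributes 2 weekend days (Sat, Sun): 117 × 2 = 234.
The 6 extra days are Sunday, Monday, Tuesday, Wednesday, Thursday, Friday — 1 of them qualifies.
Total: 234 + 1 = 235.

235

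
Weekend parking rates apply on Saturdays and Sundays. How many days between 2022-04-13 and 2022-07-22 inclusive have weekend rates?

28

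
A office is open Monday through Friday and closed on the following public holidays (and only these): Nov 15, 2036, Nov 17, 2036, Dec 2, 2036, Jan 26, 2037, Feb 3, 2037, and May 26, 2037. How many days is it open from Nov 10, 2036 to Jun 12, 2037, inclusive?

150 business days

Nov 10, 2036 is a Monday.
The range spans 215 days (inclusive of both endpoints).
215 = 7 × 30 + 5, so there are 30 full weeks plus 5 extra days.
Each full week contributes 5 weekdays (Mon–Fri): 30 × 5 = 150.
The 5 extra days are Monday, Tuesday, Wednesday, Thursday, Friday — 5 of them qualify.
Total: 150 + 5 = 155.
Holidays: Nov 15, 2036 (Sat); Nov 17, 2036 (Mon); Dec 2, 2036 (Tue); Jan 26, 2037 (Mon); Feb 3, 2037 (Tue); May 26, 2037 (Tue).
5 of the 6 holidays fall on weekdays; the rest are weekends and were already excluded.
Business days: 155 − 5 = 150.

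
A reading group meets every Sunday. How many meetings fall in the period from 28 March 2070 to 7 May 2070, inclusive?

28 March 2070 is a Friday.
The range spans 41 days (inclusive of both endpoints).
41 = 7 × 5 + 6, so there are 5 full weeks plus 6 extra days.
Each full week contributes one Sunday: 5 so far.
The 6 extra days are Friday, Saturday, Sunday, Monday, Tuesday, Wednesday — 1 of them qualifies.
Total: 5 + 1 = 6.

6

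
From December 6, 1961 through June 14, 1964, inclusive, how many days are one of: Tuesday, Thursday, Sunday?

December 6, 1961 is a Wednesday.
That's 922 days from start to end, counting both.
922 = 7 × 131 + 5, so there are 131 full weeks plus 5 extra days.
Each full week contributes 3 days from the set (Tue, Thu, Sun): 131 × 3 = 393.
The 5 extra days are Wed, Thu, Fri, Sat, Sun — 2 of them qualify.
Total: 393 + 2 = 395.

395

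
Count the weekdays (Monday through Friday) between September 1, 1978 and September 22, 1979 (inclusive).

276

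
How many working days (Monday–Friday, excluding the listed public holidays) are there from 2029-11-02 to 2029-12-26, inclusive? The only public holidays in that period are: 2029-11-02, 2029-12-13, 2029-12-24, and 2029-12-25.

35 working days

2029-11-02 is a Friday.
That's 55 days from start to end, counting both.
55 = 7 × 7 + 6, so there are 7 full weeks plus 6 extra days.
Each full week contributes 5 weekdays (Mon–Fri): 7 × 5 = 35.
The 6 extra days are Fri, Sat, Sun, Mon, Tue, Wed — 4 of them qualify.
Total: 35 + 4 = 39.
Holidays: 2029-11-02 (Fri); 2029-12-13 (Thu); 2029-12-24 (Mon); 2029-12-25 (Tue).
All 4 holidays fall on weekdays, so subtract 4.
Business days: 39 − 4 = 35.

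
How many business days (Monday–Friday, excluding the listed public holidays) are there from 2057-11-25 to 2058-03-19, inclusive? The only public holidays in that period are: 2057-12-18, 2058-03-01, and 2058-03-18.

2057-11-25 is a Sunday.
The range spans 115 days (inclusive of both endpoints).
115 = 7 × 16 + 3, so there are 16 full weeks plus 3 extra days.
Each full week contributes 5 weekdays (Mon–Fri): 16 × 5 = 80.
The 3 extra days are Sunday, Monday, Tuesday — 2 of them qualify.
Total: 80 + 2 = 82.
Holidays: 2057-12-18 (Tue); 2058-03-01 (Fri); 2058-03-18 (Mon).
All 3 holidays fall on weekdays, so subtract 3.
Business days: 82 − 3 = 79.

79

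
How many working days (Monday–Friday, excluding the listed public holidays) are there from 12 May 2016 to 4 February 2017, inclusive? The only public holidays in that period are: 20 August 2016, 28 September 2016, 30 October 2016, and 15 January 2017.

191

12 May 2016 is a Thursday.
The range spans 269 days (inclusive of both endpoints).
269 = 7 × 38 + 3, so there are 38 full weeks plus 3 extra days.
Each full week contributes 5 weekdays (Mon–Fri): 38 × 5 = 190.
The 3 extra days are Thursday, Friday, Saturday — 2 of them qualify.
Total: 190 + 2 = 192.
Holidays: 20 August 2016 (Sat); 28 September 2016 (Wed); 30 October 2016 (Sun); 15 January 2017 (Sun).
1 of the 4 holidays fall on weekdays; the rest are weekends and were already excluded.
Business days: 192 − 1 = 191.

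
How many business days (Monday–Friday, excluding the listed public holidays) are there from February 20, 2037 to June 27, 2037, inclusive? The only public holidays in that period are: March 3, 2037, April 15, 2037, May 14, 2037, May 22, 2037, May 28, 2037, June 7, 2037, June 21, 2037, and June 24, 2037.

85 business days

February 20, 2037 is a Friday.
The range spans 128 days (inclusive of both endpoints).
128 = 7 × 18 + 2, so there are 18 full weeks plus 2 extra days.
Each full week contributes 5 weekdays (Mon–Fri): 18 × 5 = 90.
The 2 extra days are Fri, Sat — 1 of them qualifies.
Total: 90 + 1 = 91.
Holidays: March 3, 2037 (Tue); April 15, 2037 (Wed); May 14, 2037 (Thu); May 22, 2037 (Fri); May 28, 2037 (Thu); June 7, 2037 (Sun); June 21, 2037 (Sun); June 24, 2037 (Wed).
6 of the 8 holidays fall on weekdays; the rest are weekends and were already excluded.
Business days: 91 − 6 = 85.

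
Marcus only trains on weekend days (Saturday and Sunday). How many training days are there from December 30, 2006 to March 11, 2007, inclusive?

December 30, 2006 is a Saturday.
From December 30, 2006 to March 11, 2007 is 72 days inclusive.
72 = 7 × 10 + 2, so there are 10 full weeks plus 2 extra days.
Each full week contributes 2 weekend days (Sat, Sun): 10 × 2 = 20.
The 2 extra days are Saturday, Sunday — 2 of them qualify.
Total: 20 + 2 = 22.

22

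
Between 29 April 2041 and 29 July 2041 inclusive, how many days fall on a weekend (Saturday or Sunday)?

26

29 April 2041 is a Monday.
That's 92 days from start to end, counting both.
92 = 7 × 13 + 1, so there are 13 full weeks plus 1 extra day.
Each full week contributes 2 weekend days (Sat, Sun): 13 × 2 = 26.
The 1 extra day is Mon — none qualify.
Total: 26 + 0 = 26.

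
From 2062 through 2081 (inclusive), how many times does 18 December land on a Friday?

3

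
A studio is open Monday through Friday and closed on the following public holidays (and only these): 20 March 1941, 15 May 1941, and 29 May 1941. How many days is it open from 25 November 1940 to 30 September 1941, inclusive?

25 November 1940 is a Monday.
The range spans 310 days (inclusive of both endpoints).
310 = 7 × 44 + 2, so there are 44 full weeks plus 2 extra days.
Each full week contributes 5 weekdays (Mon–Fri): 44 × 5 = 220.
The 2 extra days are Monday, Tuesday — 2 of them qualify.
Total: 220 + 2 = 222.
Holidays: 20 March 1941 (Thu); 15 May 1941 (Thu); 29 May 1941 (Thu).
All 3 holidays fall on weekdays, so subtract 3.
Business days: 222 − 3 = 219.

219 working days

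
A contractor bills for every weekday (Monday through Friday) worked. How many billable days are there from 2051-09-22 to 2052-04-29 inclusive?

157 weekdays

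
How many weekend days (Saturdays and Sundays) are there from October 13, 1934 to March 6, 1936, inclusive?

October 13, 1934 is a Saturday.
From October 13, 1934 to March 6, 1936 is 511 days inclusive.
511 = 7 × 73, so the span is exactly 73 full weeks.
Each full week contributes 2 weekend days (Sat, Sun): 73 × 2 = 146.
Total: 146.

146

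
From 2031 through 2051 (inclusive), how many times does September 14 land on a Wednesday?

4

Day of week of September 14 in each year:
2031: Sun, 2032: Tue, 2033: Wed ✓, 2034: Thu, 2035: Fri, 2036: Sun, 2037: Mon, 2038: Tue, 2039: Wed ✓, 2040: Fri, 2041: Sat, 2042: Sun, 2043: Mon, 2044: Wed ✓, 2045: Thu, 2046: Fri, 2047: Sat, 2048: Mon, 2049: Tue, 2050: Wed ✓, 2051: Thu
Wednesdays: 2033, 2039, 2044, 2050.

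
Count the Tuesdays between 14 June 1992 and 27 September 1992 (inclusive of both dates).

15 Tuesdays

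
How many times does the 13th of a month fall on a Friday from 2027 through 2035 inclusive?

14

Friday-the-13ths by year:
2027: Aug
2028: Oct
2029: Apr, Jul
2030: Sep, Dec
2031: Jun
2032: Feb, Aug
2033: May
2034: Jan, Oct
2035: Apr, Jul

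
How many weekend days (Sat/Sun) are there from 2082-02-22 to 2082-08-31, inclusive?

55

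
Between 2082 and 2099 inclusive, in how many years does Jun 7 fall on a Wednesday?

2

Day of week of June 7 in each year:
2082: Sun, 2083: Mon, 2084: Wed ✓, 2085: Thu, 2086: Fri, 2087: Sat, 2088: Mon, 2089: Tue, 2090: Wed ✓, 2091: Thu, 2092: Sat, 2093: Sun, 2094: Mon, 2095: Tue, 2096: Thu, 2097: Fri, 2098: Sat, 2099: Sun
Wednesdays: 2084, 2090.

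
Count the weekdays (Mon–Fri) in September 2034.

September 1, 2034 is a Friday.
From September 1, 2034 to September 30, 2034 is 30 days inclusive.
30 = 7 × 4 + 2, so there are 4 full weeks plus 2 extra days.
Each full week contributes 5 weekdays (Mon–Fri): 4 × 5 = 20.
The 2 extra days are Friday, Saturday — 1 of them qualifies.
Total: 20 + 1 = 21.

21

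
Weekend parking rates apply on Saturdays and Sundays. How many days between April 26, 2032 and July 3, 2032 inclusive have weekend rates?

April 26, 2032 is a Monday.
The range spans 69 days (inclusive of both endpoints).
69 = 7 × 9 + 6, so there are 9 full weeks plus 6 extra days.
Each full week contributes 2 weekend days (Sat, Sun): 9 × 2 = 18.
The 6 extra days are Monday, Tuesday, Wednesday, Thursday, Friday, Saturday — 1 of them qualifies.
Total: 18 + 1 = 19.

19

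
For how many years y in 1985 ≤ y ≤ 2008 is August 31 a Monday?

Day of week of August 31 in each year:
1985: Sat, 1986: Sun, 1987: Mon ✓, 1988: Wed, 1989: Thu, 1990: Fri, 1991: Sat, 1992: Mon ✓, 1993: Tue, 1994: Wed, 1995: Thu, 1996: Sat, 1997: Sun, 1998: Mon ✓, 1999: Tue, 2000: Thu, 2001: Fri, 2002: Sat, 2003: Sun, 2004: Tue, 2005: Wed, 2006: Thu, 2007: Fri, 2008: Sun
Mondays: 1987, 1992, 1998.

3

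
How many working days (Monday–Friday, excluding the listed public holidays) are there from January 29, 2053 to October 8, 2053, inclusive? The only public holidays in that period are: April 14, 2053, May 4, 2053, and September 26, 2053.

January 29, 2053 is a Wednesday.
The range spans 253 days (inclusive of both endpoints).
253 = 7 × 36 + 1, so there are 36 full weeks plus 1 extra day.
Each full week contributes 5 weekdays (Mon–Fri): 36 × 5 = 180.
The 1 extra day is Wed — 1 of them qualifies.
Total: 180 + 1 = 181.
Holidays: April 14, 2053 (Mon); May 4, 2053 (Sun); September 26, 2053 (Fri).
2 of the 3 holidays fall on weekdays; the rest are weekends and were already excluded.
Business days: 181 − 2 = 179.

179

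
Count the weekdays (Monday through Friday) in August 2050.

1 August 2050 is a Monday.
That's 31 days from start to end, counting both.
31 = 7 × 4 + 3, so there are 4 full weeks plus 3 extra days.
Each full week contributes 5 weekdays (Mon–Fri): 4 × 5 = 20.
The 3 extra days are Monday, Tuesday, Wednesday — 3 of them qualify.
Total: 20 + 3 = 23.

23 weekdays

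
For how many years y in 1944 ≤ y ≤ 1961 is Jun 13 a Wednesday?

3

Day of week of June 13 in each year:
1944: Tue, 1945: Wed ✓, 1946: Thu, 1947: Fri, 1948: Sun, 1949: Mon, 1950: Tue, 1951: Wed ✓, 1952: Fri, 1953: Sat, 1954: Sun, 1955: Mon, 1956: Wed ✓, 1957: Thu, 1958: Fri, 1959: Sat, 1960: Mon, 1961: Tue
Wednesdays: 1945, 1951, 1956.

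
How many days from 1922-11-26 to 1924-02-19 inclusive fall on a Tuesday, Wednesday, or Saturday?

193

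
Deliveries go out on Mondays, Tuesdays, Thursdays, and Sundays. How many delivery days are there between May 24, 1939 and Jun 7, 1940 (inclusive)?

May 24, 1939 is a Wednesday.
From May 24, 1939 to Jun 7, 1940 is 381 days inclusive.
381 = 7 × 54 + 3, so there are 54 full weeks plus 3 extra days.
Each full week contributes 4 days from the set (Mon, Tue, Thu, Sun): 54 × 4 = 216.
The 3 extra days are Wed, Thu, Fri — 1 of them qualifies.
Total: 216 + 1 = 217.

217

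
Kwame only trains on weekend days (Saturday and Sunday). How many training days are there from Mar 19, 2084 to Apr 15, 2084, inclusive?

Mar 19, 2084 is a Sunday.
From Mar 19, 2084 to Apr 15, 2084 is 28 days inclusive.
28 = 7 × 4, so the span is exactly 4 full weeks.
Each full week contributes 2 weekend days (Sat, Sun): 4 × 2 = 8.

8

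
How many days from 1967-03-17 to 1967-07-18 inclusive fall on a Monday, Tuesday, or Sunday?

54

1967-03-17 is a Friday.
The range spans 124 days (inclusive of both endpoints).
124 = 7 × 17 + 5, so there are 17 full weeks plus 5 extra days.
Each full week contributes 3 days from the set (Mon, Tue, Sun): 17 × 3 = 51.
The 5 extra days are Friday, Saturday, Sunday, Monday, Tuesday — 3 of them qualify.
Total: 51 + 3 = 54.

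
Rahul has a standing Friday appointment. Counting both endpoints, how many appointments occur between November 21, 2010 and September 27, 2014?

201

November 21, 2010 is a Sunday.
That's 1407 days from start to end, counting both.
1407 = 7 × 201, so the span is exactly 201 full weeks.
Each full week contributes one Friday: 201 so far.
Total: 201.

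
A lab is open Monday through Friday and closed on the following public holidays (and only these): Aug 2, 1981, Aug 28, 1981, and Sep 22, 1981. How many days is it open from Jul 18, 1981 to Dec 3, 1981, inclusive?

Jul 18, 1981 is a Saturday.
The range spans 139 days (inclusive of both endpoints).
139 = 7 × 19 + 6, so there are 19 full weeks plus 6 extra days.
Each full week contributes 5 weekdays (Mon–Fri): 19 × 5 = 95.
The 6 extra days are Saturday, Sunday, Monday, Tuesday, Wednesday, Thursday — 4 of them qualify.
Total: 95 + 4 = 99.
Holidays: Aug 2, 1981 (Sun); Aug 28, 1981 (Fri); Sep 22, 1981 (Tue).
2 of the 3 holidays fall on weekdays; the rest are weekends and were already excluded.
Business days: 99 − 2 = 97.

97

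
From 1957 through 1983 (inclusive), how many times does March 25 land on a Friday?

4

Day of week of March 25 in each year:
1957: Mon, 1958: Tue, 1959: Wed, 1960: Fri ✓, 1961: Sat, 1962: Sun, 1963: Mon, 1964: Wed, 1965: Thu, 1966: Fri ✓, 1967: Sat, 1968: Mon, 1969: Tue, 1970: Wed, 1971: Thu, 1972: Sat, 1973: Sun, 1974: Mon, 1975: Tue, 1976: Thu, 1977: Fri ✓, 1978: Sat, 1979: Sun, 1980: Tue, 1981: Wed, 1982: Thu, 1983: Fri ✓
Fridays: 1960, 1966, 1977, 1983.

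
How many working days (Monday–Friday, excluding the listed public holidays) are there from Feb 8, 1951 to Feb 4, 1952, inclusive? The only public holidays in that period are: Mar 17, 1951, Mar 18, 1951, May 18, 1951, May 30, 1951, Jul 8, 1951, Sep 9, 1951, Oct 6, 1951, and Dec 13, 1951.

255

Feb 8, 1951 is a Thursday.
The range spans 362 days (inclusive of both endpoints).
362 = 7 × 51 + 5, so there are 51 full weeks plus 5 extra days.
Each full week contributes 5 weekdays (Mon–Fri): 51 × 5 = 255.
The 5 extra days are Thursday, Friday, Saturday, Sunday, Monday — 3 of them qualify.
Total: 255 + 3 = 258.
Holidays: Mar 17, 1951 (Sat); Mar 18, 1951 (Sun); May 18, 1951 (Fri); May 30, 1951 (Wed); Jul 8, 1951 (Sun); Sep 9, 1951 (Sun); Oct 6, 1951 (Sat); Dec 13, 1951 (Thu).
3 of the 8 holidays fall on weekdays; the rest are weekends and were already excluded.
Business days: 258 − 3 = 255.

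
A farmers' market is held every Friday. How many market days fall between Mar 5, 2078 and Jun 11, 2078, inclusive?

14 Fridays

Mar 5, 2078 is a Saturday.
From Mar 5, 2078 to Jun 11, 2078 is 99 days inclusive.
99 = 7 × 14 + 1, so there are 14 full weeks plus 1 extra day.
Each full week contributes one Friday: 14 so far.
The 1 extra day is Sat — none qualify.
Total: 14 + 0 = 14.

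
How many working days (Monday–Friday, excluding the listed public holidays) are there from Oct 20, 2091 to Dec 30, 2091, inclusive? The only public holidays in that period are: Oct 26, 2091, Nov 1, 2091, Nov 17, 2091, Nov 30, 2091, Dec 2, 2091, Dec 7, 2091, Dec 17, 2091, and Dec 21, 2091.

44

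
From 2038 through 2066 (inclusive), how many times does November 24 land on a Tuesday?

Day of week of November 24 in each year:
2038: Wed, 2039: Thu, 2040: Sat, 2041: Sun, 2042: Mon, 2043: Tue ✓, 2044: Thu, 2045: Fri, 2046: Sat, 2047: Sun, 2048: Tue ✓, 2049: Wed, 2050: Thu, 2051: Fri, 2052: Sun, 2053: Mon, 2054: Tue ✓, 2055: Wed, 2056: Fri, 2057: Sat, 2058: Sun, 2059: Mon, 2060: Wed, 2061: Thu, 2062: Fri, 2063: Sat, 2064: Mon, 2065: Tue ✓, 2066: Wed
Tuesdays: 2043, 2048, 2054, 2065.

4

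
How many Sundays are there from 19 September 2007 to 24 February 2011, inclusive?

179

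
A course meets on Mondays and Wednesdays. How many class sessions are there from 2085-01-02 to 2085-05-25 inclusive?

2085-01-02 is a Tuesday.
That's 144 days from start to end, counting both.
144 = 7 × 20 + 4, so there are 20 full weeks plus 4 extra days.
Each full week contributes 2 days from the set (Mon, Wed): 20 × 2 = 40.
The 4 extra days are Tuesday, Wednesday, Thursday, Friday — 1 of them qualifies.
Total: 40 + 1 = 41.

41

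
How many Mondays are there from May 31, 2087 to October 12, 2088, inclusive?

72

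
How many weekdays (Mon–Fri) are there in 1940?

262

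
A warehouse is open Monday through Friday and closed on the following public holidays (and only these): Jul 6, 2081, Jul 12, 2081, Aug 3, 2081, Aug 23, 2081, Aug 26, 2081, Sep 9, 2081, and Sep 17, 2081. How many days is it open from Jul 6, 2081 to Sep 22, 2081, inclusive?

Jul 6, 2081 is a Sunday.
The range spans 79 days (inclusive of both endpoints).
79 = 7 × 11 + 2, so there are 11 full weeks plus 2 extra days.
Each full week contributes 5 weekdays (Mon–Fri): 11 × 5 = 55.
The 2 extra days are Sun, Mon — 1 of them qualifies.
Total: 55 + 1 = 56.
Holidays: Jul 6, 2081 (Sun); Jul 12, 2081 (Sat); Aug 3, 2081 (Sun); Aug 23, 2081 (Sat); Aug 26, 2081 (Tue); Sep 9, 2081 (Tue); Sep 17, 2081 (Wed).
3 of the 7 holidays fall on weekdays; the rest are weekends and were already excluded.
Business days: 56 − 3 = 53.

53 business days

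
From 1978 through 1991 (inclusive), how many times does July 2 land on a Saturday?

Day of week of July 2 in each year:
1978: Sun, 1979: Mon, 1980: Wed, 1981: Thu, 1982: Fri, 1983: Sat ✓, 1984: Mon, 1985: Tue, 1986: Wed, 1987: Thu, 1988: Sat ✓, 1989: Sun, 1990: Mon, 1991: Tue
Saturdays: 1983, 1988.

2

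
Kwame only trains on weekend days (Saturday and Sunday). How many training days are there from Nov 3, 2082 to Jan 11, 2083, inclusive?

20

Nov 3, 2082 is a Tuesday.
That's 70 days from start to end, counting both.
70 = 7 × 10, so the span is exactly 10 full weeks.
Each full week contributes 2 weekend days (Sat, Sun): 10 × 2 = 20.
Total: 20.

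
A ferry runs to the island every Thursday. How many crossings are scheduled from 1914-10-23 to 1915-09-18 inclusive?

47 Thursdays

1914-10-23 is a Friday.
That's 331 days from start to end, counting both.
331 = 7 × 47 + 2, so there are 47 full weeks plus 2 extra days.
Each full week contributes one Thursday: 47 so far.
The 2 extra days are Friday, Saturday — none qualify.
Total: 47 + 0 = 47.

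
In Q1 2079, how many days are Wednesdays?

January 1, 2079 is a Sunday.
That's 90 days from start to end, counting both.
90 = 7 × 12 + 6, so there are 12 full weeks plus 6 extra days.
Each full week contributes one Wednesday: 12 so far.
The 6 extra days are Sunday, Monday, Tuesday, Wednesday, Thursday, Friday — 1 of them qualifies.
Total: 12 + 1 = 13.

13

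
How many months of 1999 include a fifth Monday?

4

A month has five Mondays exactly when Monday falls within its first (length − 28) days.
Jan: 31 days, starts Fri → 5 of Fri, Sat, Sun
Feb: 28 days, starts Mon → 5 of (none)
Mar: 31 days, starts Mon → 5 of Mon, Tue, Wed ✓
Apr: 30 days, starts Thu → 5 of Thu, Fri
May: 31 days, starts Sat → 5 of Sat, Sun, Mon ✓
Jun: 30 days, starts Tue → 5 of Tue, Wed
Jul: 31 days, starts Thu → 5 of Thu, Fri, Sat
Aug: 31 days, starts Sun → 5 of Sun, Mon, Tue ✓
Sep: 30 days, starts Wed → 5 of Wed, Thu
Oct: 31 days, starts Fri → 5 of Fri, Sat, Sun
Nov: 30 days, starts Mon → 5 of Mon, Tue ✓
Dec: 31 days, starts Wed → 5 of Wed, Thu, Fri
Months with five Mondays: Mar, May, Aug, Nov.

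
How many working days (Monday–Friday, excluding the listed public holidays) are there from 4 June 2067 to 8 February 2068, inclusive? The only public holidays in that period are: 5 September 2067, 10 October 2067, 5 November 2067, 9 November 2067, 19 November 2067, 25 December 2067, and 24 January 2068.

4 June 2067 is a Saturday.
That's 250 days from start to end, counting both.
250 = 7 × 35 + 5, so there are 35 full weeks plus 5 extra days.
Each full week contributes 5 weekdays (Mon–Fri): 35 × 5 = 175.
The 5 extra days are Saturday, Sunday, Monday, Tuesday, Wednesday — 3 of them qualify.
Total: 175 + 3 = 178.
Holidays: 5 September 2067 (Mon); 10 October 2067 (Mon); 5 November 2067 (Sat); 9 November 2067 (Wed); 19 November 2067 (Sat); 25 December 2067 (Sun); 24 January 2068 (Tue).
4 of the 7 holidays fall on weekdays; the rest are weekends and were already excluded.
Business days: 178 − 4 = 174.

174 working days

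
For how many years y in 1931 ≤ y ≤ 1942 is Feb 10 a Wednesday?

Day of week of February 10 in each year:
1931: Tue, 1932: Wed ✓, 1933: Fri, 1934: Sat, 1935: Sun, 1936: Mon, 1937: Wed ✓, 1938: Thu, 1939: Fri, 1940: Sat, 1941: Mon, 1942: Tue
Wednesdays: 1932, 1937.

2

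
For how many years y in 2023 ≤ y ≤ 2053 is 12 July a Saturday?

5

Day of week of July 12 in each year:
2023: Wed, 2024: Fri, 2025: Sat ✓, 2026: Sun, 2027: Mon, 2028: Wed, 2029: Thu, 2030: Fri, 2031: Sat ✓, 2032: Mon, 2033: Tue, 2034: Wed, 2035: Thu, 2036: Sat ✓, 2037: Sun, 2038: Mon, 2039: Tue, 2040: Thu, 2041: Fri, 2042: Sat ✓, 2043: Sun, 2044: Tue, 2045: Wed, 2046: Thu, 2047: Fri, 2048: Sun, 2049: Mon, 2050: Tue, 2051: Wed, 2052: Fri, 2053: Sat ✓
Saturdays: 2025, 2031, 2036, 2042, 2053.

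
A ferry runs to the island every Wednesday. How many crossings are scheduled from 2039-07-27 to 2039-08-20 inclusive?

4 Wednesdays

2039-07-27 is a Wednesday.
The range spans 25 days (inclusive of both endpoints).
25 = 7 × 3 + 4, so there are 3 full weeks plus 4 extra days.
Each full week contributes one Wednesday: 3 so far.
The 4 extra days are Wednesday, Thursday, Friday, Saturday — 1 of them qualifies.
Total: 3 + 1 = 4.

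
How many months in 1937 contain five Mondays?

4

A month has five Mondays exactly when Monday falls within its first (length − 28) days.
Jan: 31 days, starts Fri → 5 of Fri, Sat, Sun
Feb: 28 days, starts Mon → 5 of (none)
Mar: 31 days, starts Mon → 5 of Mon, Tue, Wed ✓
Apr: 30 days, starts Thu → 5 of Thu, Fri
May: 31 days, starts Sat → 5 of Sat, Sun, Mon ✓
Jun: 30 days, starts Tue → 5 of Tue, Wed
Jul: 31 days, starts Thu → 5 of Thu, Fri, Sat
Aug: 31 days, starts Sun → 5 of Sun, Mon, Tue ✓
Sep: 30 days, starts Wed → 5 of Wed, Thu
Oct: 31 days, starts Fri → 5 of Fri, Sat, Sun
Nov: 30 days, starts Mon → 5 of Mon, Tue ✓
Dec: 31 days, starts Wed → 5 of Wed, Thu, Fri
Months with five Mondays: Mar, May, Aug, Nov.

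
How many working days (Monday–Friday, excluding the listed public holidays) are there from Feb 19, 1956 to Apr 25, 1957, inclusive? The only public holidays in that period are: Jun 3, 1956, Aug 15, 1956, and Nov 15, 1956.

307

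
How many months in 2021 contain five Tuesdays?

A month has five Tuesdays exactly when Tuesday falls within its first (length − 28) days.
Jan: 31 days, starts Fri → 5 of Fri, Sat, Sun
Feb: 28 days, starts Mon → 5 of (none)
Mar: 31 days, starts Mon → 5 of Mon, Tue, Wed ✓
Apr: 30 days, starts Thu → 5 of Thu, Fri
May: 31 days, starts Sat → 5 of Sat, Sun, Mon
Jun: 30 days, starts Tue → 5 of Tue, Wed ✓
Jul: 31 days, starts Thu → 5 of Thu, Fri, Sat
Aug: 31 days, starts Sun → 5 of Sun, Mon, Tue ✓
Sep: 30 days, starts Wed → 5 of Wed, Thu
Oct: 31 days, starts Fri → 5 of Fri, Sat, Sun
Nov: 30 days, starts Mon → 5 of Mon, Tue ✓
Dec: 31 days, starts Wed → 5 of Wed, Thu, Fri
Months with five Tuesdays: Mar, Jun, Aug, Nov.

4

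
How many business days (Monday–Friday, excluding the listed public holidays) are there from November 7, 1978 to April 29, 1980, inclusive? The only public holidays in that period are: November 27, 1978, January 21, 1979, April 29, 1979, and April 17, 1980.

384

November 7, 1978 is a Tuesday.
That's 540 days from start to end, counting both.
540 = 7 × 77 + 1, so there are 77 full weeks plus 1 extra day.
Each full week contributes 5 weekdays (Mon–Fri): 77 × 5 = 385.
The 1 extra day is Tuesday — 1 of them qualifies.
Total: 385 + 1 = 386.
Holidays: November 27, 1978 (Mon); January 21, 1979 (Sun); April 29, 1979 (Sun); April 17, 1980 (Thu).
2 of the 4 holidays fall on weekdays; the rest are weekends and were already excluded.
Business days: 386 − 2 = 384.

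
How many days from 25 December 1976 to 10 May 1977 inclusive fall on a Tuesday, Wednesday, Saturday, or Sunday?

79

25 December 1976 is a Saturday.
The range spans 137 days (inclusive of both endpoints).
137 = 7 × 19 + 4, so there are 19 full weeks plus 4 extra days.
Each full week contributes 4 days from the set (Tue, Wed, Sat, Sun): 19 × 4 = 76.
The 4 extra days are Sat, Sun, Mon, Tue — 3 of them qualify.
Total: 76 + 3 = 79.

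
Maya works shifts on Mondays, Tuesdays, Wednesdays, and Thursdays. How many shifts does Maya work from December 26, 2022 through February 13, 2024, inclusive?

December 26, 2022 is a Monday.
From December 26, 2022 to February 13, 2024 is 415 days inclusive.
415 = 7 × 59 + 2, so there are 59 full weeks plus 2 extra days.
Each full week contributes 4 days from the set (Mon, Tue, Wed, Thu): 59 × 4 = 236.
The 2 extra days are Mon, Tue — 2 of them qualify.
Total: 236 + 2 = 238.

238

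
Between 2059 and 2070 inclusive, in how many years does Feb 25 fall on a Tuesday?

Day of week of February 25 in each year:
2059: Tue ✓, 2060: Wed, 2061: Fri, 2062: Sat, 2063: Sun, 2064: Mon, 2065: Wed, 2066: Thu, 2067: Fri, 2068: Sat, 2069: Mon, 2070: Tue ✓
Tuesdays: 2059, 2070.

2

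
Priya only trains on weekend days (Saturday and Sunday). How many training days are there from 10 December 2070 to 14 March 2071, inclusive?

10 December 2070 is a Wednesday.
From 10 December 2070 to 14 March 2071 is 95 days inclusive.
95 = 7 × 13 + 4, so there are 13 full weeks plus 4 extra days.
Each full week contributes 2 weekend days (Sat, Sun): 13 × 2 = 26.
The 4 extra days are Wednesday, Thursday, Friday, Saturday — 1 of them qualifies.
Total: 26 + 1 = 27.

27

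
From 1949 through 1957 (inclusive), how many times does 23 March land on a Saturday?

1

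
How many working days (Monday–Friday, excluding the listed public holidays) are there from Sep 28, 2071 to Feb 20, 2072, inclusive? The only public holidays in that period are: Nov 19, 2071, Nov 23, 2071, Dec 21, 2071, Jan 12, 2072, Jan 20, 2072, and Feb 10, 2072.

Sep 28, 2071 is a Monday.
That's 146 days from start to end, counting both.
146 = 7 × 20 + 6, so there are 20 full weeks plus 6 extra days.
Each full week contributes 5 weekdays (Mon–Fri): 20 × 5 = 100.
The 6 extra days are Mon, Tue, Wed, Thu, Fri, Sat — 5 of them qualify.
Total: 100 + 5 = 105.
Holidays: Nov 19, 2071 (Thu); Nov 23, 2071 (Mon); Dec 21, 2071 (Mon); Jan 12, 2072 (Tue); Jan 20, 2072 (Wed); Feb 10, 2072 (Wed).
All 6 holidays fall on weekdays, so subtract 6.
Business days: 105 − 6 = 99.

99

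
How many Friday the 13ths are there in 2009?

The 13th falls on a Friday when the month's 13th has weekday Fri.
Jan 13 is Tue; Feb 13 is Fri ✓; Mar 13 is Fri ✓; Apr 13 is Mon; May 13 is Wed; Jun 13 is Sat; Jul 13 is Mon; Aug 13 is Thu; Sep 13 is Sun; Oct 13 is Tue; Nov 13 is Fri ✓; Dec 13 is Sun.
Friday the 13ths: Feb, Mar, Nov.

3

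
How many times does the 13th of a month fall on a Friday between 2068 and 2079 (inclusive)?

Friday-the-13ths by year:
2068: Jan, Apr, Jul
2069: Sep, Dec
2070: Jun
2071: Feb, Mar, Nov
2072: May
2073: Jan, Oct
2074: Apr, Jul
2075: Sep, Dec
2076: Mar, Nov
2077: Aug
2078: May
2079: Jan, Oct

22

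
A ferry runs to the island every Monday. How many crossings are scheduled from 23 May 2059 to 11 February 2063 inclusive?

194 Mondays

23 May 2059 is a Friday.
The range spans 1361 days (inclusive of both endpoints).
1361 = 7 × 194 + 3, so there are 194 full weeks plus 3 extra days.
Each full week contributes one Monday: 194 so far.
The 3 extra days are Fri, Sat, Sun — none qualify.
Total: 194 + 0 = 194.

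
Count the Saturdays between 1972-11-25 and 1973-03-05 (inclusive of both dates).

15

1972-11-25 is a Saturday.
The range spans 101 days (inclusive of both endpoints).
101 = 7 × 14 + 3, so there are 14 full weeks plus 3 extra days.
Each full week contributes one Saturday: 14 so far.
The 3 extra days are Saturday, Sunday, Monday — 1 of them qualifies.
Total: 14 + 1 = 15.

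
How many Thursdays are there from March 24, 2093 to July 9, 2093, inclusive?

March 24, 2093 is a Tuesday.
The range spans 108 days (inclusive of both endpoints).
108 = 7 × 15 + 3, so there are 15 full weeks plus 3 extra days.
Each full week contributes one Thursday: 15 so far.
The 3 extra days are Tue, Wed, Thu — 1 of them qualifies.
Total: 15 + 1 = 16.

16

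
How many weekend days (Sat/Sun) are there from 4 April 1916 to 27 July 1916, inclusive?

32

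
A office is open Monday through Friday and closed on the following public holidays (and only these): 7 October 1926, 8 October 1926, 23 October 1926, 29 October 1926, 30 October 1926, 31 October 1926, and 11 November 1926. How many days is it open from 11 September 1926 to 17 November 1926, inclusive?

11 September 1926 is a Saturday.
The range spans 68 days (inclusive of both endpoints).
68 = 7 × 9 + 5, so there are 9 full weeks plus 5 extra days.
Each full week contributes 5 weekdays (Mon–Fri): 9 × 5 = 45.
The 5 extra days are Sat, Sun, Mon, Tue, Wed — 3 of them qualify.
Total: 45 + 3 = 48.
Holidays: 7 October 1926 (Thu); 8 October 1926 (Fri); 23 October 1926 (Sat); 29 October 1926 (Fri); 30 October 1926 (Sat); 31 October 1926 (Sun); 11 November 1926 (Thu).
4 of the 7 holidays fall on weekdays; the rest are weekends and were already excluded.
Business days: 48 − 4 = 44.

44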